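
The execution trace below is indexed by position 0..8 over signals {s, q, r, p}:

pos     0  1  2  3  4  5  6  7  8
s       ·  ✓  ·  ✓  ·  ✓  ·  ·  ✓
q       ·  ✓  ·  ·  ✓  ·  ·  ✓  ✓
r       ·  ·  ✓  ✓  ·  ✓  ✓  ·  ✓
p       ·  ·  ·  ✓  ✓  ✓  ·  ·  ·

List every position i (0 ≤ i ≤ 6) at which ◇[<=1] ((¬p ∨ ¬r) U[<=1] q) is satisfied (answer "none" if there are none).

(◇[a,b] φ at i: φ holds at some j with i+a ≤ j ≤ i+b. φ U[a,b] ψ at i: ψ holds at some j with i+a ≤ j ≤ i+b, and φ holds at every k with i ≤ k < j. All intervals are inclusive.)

0, 1, 3, 4, 5, 6

Evaluate at each i in [0,6]:
  i=0: ✓ (witness j=0)
  i=1: ✓ (witness j=1)
  i=2: ✗ (none in [2,3])
  i=3: ✓ (witness j=4)
  i=4: ✓ (witness j=4)
  i=5: ✓ (witness j=6)
  i=6: ✓ (witness j=6)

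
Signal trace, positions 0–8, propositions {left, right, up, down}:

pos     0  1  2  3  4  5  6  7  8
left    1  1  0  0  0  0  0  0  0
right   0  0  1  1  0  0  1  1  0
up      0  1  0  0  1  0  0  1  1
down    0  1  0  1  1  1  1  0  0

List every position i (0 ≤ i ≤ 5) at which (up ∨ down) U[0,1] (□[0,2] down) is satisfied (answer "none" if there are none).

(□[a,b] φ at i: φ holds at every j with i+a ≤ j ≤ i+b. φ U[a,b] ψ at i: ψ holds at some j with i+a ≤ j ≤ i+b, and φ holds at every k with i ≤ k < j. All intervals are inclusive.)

Evaluate at each i in [0,5]:
  i=0: ✗ (no rhs in [0,1])
  i=1: ✗ (no rhs in [1,2])
  i=2: ✗ (lhs fails at k=2 before rhs at j=3)
  i=3: ✓ (rhs at j=3)
  i=4: ✓ (rhs at j=4)
  i=5: ✗ (no rhs in [5,6])

3, 4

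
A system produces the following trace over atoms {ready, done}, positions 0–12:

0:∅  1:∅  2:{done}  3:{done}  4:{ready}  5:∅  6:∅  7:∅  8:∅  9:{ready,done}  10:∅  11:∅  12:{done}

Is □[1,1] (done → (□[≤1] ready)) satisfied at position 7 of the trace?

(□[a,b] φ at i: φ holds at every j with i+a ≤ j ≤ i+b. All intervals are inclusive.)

Check (done → (□[≤1] ready)) at every j in [8,8]:
  j=8: antecedent false → ✓
All positions satisfy it → formula holds.

Yes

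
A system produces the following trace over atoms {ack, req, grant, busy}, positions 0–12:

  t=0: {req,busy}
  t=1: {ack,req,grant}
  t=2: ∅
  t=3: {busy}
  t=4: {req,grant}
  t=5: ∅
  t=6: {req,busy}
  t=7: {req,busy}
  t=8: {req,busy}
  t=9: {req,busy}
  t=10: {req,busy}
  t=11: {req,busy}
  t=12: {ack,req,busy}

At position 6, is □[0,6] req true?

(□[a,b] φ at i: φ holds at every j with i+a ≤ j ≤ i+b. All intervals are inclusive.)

Check req at every j in [6,12]:
  j=6: true
  j=7: true
  j=8: true
  j=9: true
  j=10: true
  j=11: true
  j=12: true
All positions satisfy it → formula holds.

True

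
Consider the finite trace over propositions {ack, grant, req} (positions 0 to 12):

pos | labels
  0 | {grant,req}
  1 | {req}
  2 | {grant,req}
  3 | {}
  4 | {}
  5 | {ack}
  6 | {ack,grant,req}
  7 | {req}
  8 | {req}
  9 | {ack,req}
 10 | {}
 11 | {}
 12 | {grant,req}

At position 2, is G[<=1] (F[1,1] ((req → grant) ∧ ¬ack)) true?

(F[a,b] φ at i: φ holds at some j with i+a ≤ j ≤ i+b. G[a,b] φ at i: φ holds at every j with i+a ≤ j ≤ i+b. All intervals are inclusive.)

Yes

Check F[1,1] ((req → grant) ∧ ¬ack) at every j in [2,3]:
  j=2: holds (witness at 3)
  j=3: holds (witness at 4)
All positions satisfy it → formula holds.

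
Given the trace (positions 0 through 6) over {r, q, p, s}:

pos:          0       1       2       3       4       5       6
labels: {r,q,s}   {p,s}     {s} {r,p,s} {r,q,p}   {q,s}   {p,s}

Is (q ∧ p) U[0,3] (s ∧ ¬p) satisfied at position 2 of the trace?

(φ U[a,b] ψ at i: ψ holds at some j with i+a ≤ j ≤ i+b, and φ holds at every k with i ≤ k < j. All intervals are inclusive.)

True

Need some j in [2,5] with (s ∧ ¬p), and (q ∧ p) at every k in [2,j-1].
  j=2: (s ∧ ¬p) holds; no prefix to check → satisfied.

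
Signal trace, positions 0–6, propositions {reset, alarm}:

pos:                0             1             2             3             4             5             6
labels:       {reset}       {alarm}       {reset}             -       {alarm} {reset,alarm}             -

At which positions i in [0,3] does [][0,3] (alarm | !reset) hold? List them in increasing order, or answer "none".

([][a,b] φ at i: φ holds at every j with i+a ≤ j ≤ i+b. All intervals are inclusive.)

Evaluate at each i in [0,3]:
  i=0: ✗ (fails at j=0)
  i=1: ✗ (fails at j=2)
  i=2: ✗ (fails at j=2)
  i=3: ✓ (all of [3,6])

3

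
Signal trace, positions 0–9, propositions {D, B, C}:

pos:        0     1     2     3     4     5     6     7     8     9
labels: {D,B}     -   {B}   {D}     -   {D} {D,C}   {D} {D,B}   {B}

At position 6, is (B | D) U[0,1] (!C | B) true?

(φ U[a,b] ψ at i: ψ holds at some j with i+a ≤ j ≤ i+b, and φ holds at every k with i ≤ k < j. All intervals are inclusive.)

Need some j in [6,7] with (!C | B), and (B | D) at every k in [6,j-1].
  j=6: (!C | B) false.
  j=7: (!C | B) holds; (B | D) holds at every k in [6,6] → satisfied.

Holds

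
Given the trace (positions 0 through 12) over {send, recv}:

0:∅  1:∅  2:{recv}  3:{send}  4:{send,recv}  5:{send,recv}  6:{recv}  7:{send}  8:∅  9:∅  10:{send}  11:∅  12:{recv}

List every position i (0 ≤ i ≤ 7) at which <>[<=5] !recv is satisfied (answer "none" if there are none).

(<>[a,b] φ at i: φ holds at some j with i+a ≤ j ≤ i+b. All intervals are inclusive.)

Evaluate at each i in [0,7]:
  i=0: ✓ (witness j=0)
  i=1: ✓ (witness j=1)
  i=2: ✓ (witness j=3)
  i=3: ✓ (witness j=3)
  i=4: ✓ (witness j=7)
  i=5: ✓ (witness j=7)
  i=6: ✓ (witness j=7)
  i=7: ✓ (witness j=7)

0, 1, 2, 3, 4, 5, 6, 7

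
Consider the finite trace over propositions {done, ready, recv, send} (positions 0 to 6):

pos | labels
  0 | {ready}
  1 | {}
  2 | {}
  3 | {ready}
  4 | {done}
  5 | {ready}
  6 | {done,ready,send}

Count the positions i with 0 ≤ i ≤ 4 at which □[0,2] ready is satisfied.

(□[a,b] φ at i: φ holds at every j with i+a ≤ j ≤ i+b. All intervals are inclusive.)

Evaluate at each i in [0,4]:
  i=0: ✗ (fails at j=1)
  i=1: ✗ (fails at j=1)
  i=2: ✗ (fails at j=2)
  i=3: ✗ (fails at j=4)
  i=4: ✗ (fails at j=4)
Positions where it holds: {} → 0.

0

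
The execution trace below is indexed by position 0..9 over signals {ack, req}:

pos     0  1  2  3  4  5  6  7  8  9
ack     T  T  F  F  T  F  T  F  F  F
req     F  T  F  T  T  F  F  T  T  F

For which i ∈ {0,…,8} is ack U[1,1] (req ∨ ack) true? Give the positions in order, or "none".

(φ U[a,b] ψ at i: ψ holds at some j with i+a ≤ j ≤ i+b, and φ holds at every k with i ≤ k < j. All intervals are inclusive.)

Evaluate at each i in [0,8]:
  i=0: ✓ (rhs at j=1; lhs holds on [0,0])
  i=1: ✗ (no rhs in [2,2])
  i=2: ✗ (lhs fails at k=2 before rhs at j=3)
  i=3: ✗ (lhs fails at k=3 before rhs at j=4)
  i=4: ✗ (no rhs in [5,5])
  i=5: ✗ (lhs fails at k=5 before rhs at j=6)
  i=6: ✓ (rhs at j=7; lhs holds on [6,6])
  i=7: ✗ (lhs fails at k=7 before rhs at j=8)
  i=8: ✗ (no rhs in [9,9])

0, 6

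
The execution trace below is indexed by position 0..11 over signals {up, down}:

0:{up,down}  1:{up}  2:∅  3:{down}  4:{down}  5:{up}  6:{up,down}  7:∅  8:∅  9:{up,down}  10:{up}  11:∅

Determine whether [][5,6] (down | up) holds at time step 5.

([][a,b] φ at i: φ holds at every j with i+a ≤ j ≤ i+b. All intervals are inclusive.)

Does not hold

Check (down | up) at every j in [10,11]:
  j=10: true
  j=11: false
Fails at j=11 → formula fails.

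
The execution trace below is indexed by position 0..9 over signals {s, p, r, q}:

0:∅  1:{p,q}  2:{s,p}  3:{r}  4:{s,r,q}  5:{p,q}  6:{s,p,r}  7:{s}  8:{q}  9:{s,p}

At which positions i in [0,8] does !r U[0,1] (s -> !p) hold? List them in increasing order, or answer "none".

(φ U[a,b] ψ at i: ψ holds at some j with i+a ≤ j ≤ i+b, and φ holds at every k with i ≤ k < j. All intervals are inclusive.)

Evaluate at each i in [0,8]:
  i=0: ✓ (rhs at j=0)
  i=1: ✓ (rhs at j=1)
  i=2: ✓ (rhs at j=3; lhs holds on [2,2])
  i=3: ✓ (rhs at j=3)
  i=4: ✓ (rhs at j=4)
  i=5: ✓ (rhs at j=5)
  i=6: ✗ (lhs fails at k=6 before rhs at j=7)
  i=7: ✓ (rhs at j=7)
  i=8: ✓ (rhs at j=8)

0, 1, 2, 3, 4, 5, 7, 8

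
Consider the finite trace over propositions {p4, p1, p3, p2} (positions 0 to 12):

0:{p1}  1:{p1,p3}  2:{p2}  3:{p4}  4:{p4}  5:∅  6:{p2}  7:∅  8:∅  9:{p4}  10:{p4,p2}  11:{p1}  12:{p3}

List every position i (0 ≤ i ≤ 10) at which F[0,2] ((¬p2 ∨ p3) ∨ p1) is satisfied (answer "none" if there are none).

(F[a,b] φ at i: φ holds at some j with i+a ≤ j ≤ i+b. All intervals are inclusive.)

Evaluate at each i in [0,10]:
  i=0: ✓ (witness j=0)
  i=1: ✓ (witness j=1)
  i=2: ✓ (witness j=3)
  i=3: ✓ (witness j=3)
  i=4: ✓ (witness j=4)
  i=5: ✓ (witness j=5)
  i=6: ✓ (witness j=7)
  i=7: ✓ (witness j=7)
  i=8: ✓ (witness j=8)
  i=9: ✓ (witness j=9)
  i=10: ✓ (witness j=11)

0, 1, 2, 3, 4, 5, 6, 7, 8, 9, 10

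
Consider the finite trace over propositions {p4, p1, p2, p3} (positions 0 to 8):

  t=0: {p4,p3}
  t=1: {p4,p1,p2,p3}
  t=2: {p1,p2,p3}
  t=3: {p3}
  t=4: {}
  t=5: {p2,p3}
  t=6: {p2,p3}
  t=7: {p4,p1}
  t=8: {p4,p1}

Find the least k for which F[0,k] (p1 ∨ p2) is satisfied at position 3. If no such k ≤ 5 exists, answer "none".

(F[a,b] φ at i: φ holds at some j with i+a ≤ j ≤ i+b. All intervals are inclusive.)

2

Scan j = 3,4,… for (p1 ∨ p2):
  j=3: fails
  j=4: fails
  j=5: holds
First hit at j=5, so smallest k = 5-3 = 2.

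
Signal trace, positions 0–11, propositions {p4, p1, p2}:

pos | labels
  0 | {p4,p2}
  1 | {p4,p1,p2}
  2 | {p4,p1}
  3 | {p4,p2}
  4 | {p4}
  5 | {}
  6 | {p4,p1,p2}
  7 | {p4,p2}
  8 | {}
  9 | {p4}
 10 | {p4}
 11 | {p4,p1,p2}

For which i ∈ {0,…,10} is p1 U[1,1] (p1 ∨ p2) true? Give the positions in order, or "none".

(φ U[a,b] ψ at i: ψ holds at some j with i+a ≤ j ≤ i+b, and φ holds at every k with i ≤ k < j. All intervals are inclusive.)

1, 2, 6

Evaluate at each i in [0,10]:
  i=0: ✗ (lhs fails at k=0 before rhs at j=1)
  i=1: ✓ (rhs at j=2; lhs holds on [1,1])
  i=2: ✓ (rhs at j=3; lhs holds on [2,2])
  i=3: ✗ (no rhs in [4,4])
  i=4: ✗ (no rhs in [5,5])
  i=5: ✗ (lhs fails at k=5 before rhs at j=6)
  i=6: ✓ (rhs at j=7; lhs holds on [6,6])
  i=7: ✗ (no rhs in [8,8])
  i=8: ✗ (no rhs in [9,9])
  i=9: ✗ (no rhs in [10,10])
  i=10: ✗ (lhs fails at k=10 before rhs at j=11)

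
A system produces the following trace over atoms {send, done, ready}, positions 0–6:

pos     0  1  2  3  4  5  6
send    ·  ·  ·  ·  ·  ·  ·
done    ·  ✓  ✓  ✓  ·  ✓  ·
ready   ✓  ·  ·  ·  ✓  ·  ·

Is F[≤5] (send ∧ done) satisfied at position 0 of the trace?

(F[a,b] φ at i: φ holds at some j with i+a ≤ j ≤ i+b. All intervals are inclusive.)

Check (send ∧ done) at each j in [0,5]:
  j=0: false
  j=1: false
  j=2: false
  j=3: false
  j=4: false
  j=5: false
No position in the window satisfies it → formula fails.

False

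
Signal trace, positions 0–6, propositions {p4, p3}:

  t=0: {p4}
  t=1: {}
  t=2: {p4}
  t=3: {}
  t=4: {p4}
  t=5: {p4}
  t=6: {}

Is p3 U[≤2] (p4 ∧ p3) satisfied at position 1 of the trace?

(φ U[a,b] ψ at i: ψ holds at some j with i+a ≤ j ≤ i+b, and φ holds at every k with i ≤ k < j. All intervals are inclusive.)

Does not hold

Need some j in [1,3] with (p4 ∧ p3), and p3 at every k in [1,j-1].
  j=1: (p4 ∧ p3) false.
  j=2: (p4 ∧ p3) false.
  j=3: (p4 ∧ p3) false.
No j in the window works → until fails.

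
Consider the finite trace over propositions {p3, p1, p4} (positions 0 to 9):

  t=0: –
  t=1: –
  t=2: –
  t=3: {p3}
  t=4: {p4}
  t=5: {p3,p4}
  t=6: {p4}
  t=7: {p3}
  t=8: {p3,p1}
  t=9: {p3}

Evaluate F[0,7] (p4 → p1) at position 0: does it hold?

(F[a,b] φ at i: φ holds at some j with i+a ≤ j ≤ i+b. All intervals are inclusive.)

Check (p4 → p1) at each j in [0,7]:
  j=0: true
  j=1: true
  j=2: true
  j=3: true
  j=4: false
  j=5: false
  j=6: false
  j=7: true
Found at j=0 → formula holds.

Holds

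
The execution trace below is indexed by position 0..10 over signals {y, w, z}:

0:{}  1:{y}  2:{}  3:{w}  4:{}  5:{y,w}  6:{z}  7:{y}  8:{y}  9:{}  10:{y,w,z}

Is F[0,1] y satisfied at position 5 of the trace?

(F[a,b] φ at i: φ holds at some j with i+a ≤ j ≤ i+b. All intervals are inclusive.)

Check y at each j in [5,6]:
  j=5: true
  j=6: false
Found at j=5 → formula holds.

Holds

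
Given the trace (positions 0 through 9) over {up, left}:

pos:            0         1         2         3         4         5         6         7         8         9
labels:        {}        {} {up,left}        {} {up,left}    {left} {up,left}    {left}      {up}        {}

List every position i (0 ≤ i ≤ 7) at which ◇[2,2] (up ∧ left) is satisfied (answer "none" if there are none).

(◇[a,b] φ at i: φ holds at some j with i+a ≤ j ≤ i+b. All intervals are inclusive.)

Evaluate at each i in [0,7]:
  i=0: ✓ (witness j=2)
  i=1: ✗ (none in [3,3])
  i=2: ✓ (witness j=4)
  i=3: ✗ (none in [5,5])
  i=4: ✓ (witness j=6)
  i=5: ✗ (none in [7,7])
  i=6: ✗ (none in [8,8])
  i=7: ✗ (none in [9,9])

0, 2, 4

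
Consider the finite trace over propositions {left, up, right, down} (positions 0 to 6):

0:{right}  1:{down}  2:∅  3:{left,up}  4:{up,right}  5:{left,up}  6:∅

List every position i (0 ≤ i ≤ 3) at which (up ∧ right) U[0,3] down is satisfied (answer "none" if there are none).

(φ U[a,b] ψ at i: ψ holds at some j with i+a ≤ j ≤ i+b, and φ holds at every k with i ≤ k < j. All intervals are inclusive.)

Evaluate at each i in [0,3]:
  i=0: ✗ (lhs fails at k=0 before rhs at j=1)
  i=1: ✓ (rhs at j=1)
  i=2: ✗ (no rhs in [2,5])
  i=3: ✗ (no rhs in [3,6])

1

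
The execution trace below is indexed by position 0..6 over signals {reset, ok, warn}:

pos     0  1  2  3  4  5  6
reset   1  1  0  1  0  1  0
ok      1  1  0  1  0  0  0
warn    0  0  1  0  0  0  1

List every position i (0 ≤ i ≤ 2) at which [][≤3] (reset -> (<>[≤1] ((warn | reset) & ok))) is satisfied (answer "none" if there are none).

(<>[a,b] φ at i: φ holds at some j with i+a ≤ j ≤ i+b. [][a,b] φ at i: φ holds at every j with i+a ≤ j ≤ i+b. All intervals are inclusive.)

Evaluate at each i in [0,2]:
  i=0: ✓ (all of [0,3])
  i=1: ✓ (all of [1,4])
  i=2: ✗ (fails at j=5)

0, 1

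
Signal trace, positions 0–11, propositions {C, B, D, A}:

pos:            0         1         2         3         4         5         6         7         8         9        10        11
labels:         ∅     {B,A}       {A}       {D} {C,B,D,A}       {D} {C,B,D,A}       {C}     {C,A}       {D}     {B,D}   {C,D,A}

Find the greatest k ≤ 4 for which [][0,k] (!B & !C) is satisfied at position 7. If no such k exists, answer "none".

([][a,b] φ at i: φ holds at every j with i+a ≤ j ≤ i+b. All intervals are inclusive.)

none

(!B & !C) must hold from j=7 onward; find where it first fails.
  j=7: fails → no k works.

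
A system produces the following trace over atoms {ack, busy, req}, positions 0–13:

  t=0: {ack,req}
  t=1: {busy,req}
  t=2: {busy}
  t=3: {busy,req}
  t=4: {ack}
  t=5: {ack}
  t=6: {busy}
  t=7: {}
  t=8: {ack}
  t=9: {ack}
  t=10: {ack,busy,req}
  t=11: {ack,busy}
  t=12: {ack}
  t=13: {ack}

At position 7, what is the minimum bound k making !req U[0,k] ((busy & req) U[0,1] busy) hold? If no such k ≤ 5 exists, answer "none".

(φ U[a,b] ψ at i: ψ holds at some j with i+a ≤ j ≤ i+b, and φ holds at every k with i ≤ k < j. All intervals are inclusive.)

Need earliest j ≥ 7 with ((busy & req) U[0,1] busy), and !req at every k in [7,j-1].
  j=7: rhs fails.
  j=8: rhs fails.
  j=9: rhs fails.
  j=10: rhs holds; lhs holds on [7,9]. k = 3.

3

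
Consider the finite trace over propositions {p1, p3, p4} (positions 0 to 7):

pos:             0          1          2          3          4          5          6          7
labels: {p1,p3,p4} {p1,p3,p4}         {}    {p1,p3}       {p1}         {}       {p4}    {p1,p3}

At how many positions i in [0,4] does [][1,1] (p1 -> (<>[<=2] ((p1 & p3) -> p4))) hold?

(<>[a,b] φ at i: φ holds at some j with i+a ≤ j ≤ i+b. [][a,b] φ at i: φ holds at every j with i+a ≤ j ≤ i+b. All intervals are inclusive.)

5

Evaluate at each i in [0,4]:
  i=0: ✓ (all of [1,1])
  i=1: ✓ (all of [2,2])
  i=2: ✓ (all of [3,3])
  i=3: ✓ (all of [4,4])
  i=4: ✓ (all of [5,5])
Positions where it holds: {0, 1, 2, 3, 4} → 5.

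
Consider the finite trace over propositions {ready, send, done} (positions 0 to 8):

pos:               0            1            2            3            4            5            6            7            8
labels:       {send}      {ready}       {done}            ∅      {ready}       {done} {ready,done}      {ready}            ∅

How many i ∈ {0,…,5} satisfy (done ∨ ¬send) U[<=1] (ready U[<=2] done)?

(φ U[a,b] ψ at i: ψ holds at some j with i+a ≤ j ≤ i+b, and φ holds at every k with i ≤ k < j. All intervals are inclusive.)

Evaluate at each i in [0,5]:
  i=0: ✗ (lhs fails at k=0 before rhs at j=1)
  i=1: ✓ (rhs at j=1)
  i=2: ✓ (rhs at j=2)
  i=3: ✓ (rhs at j=4; lhs holds on [3,3])
  i=4: ✓ (rhs at j=4)
  i=5: ✓ (rhs at j=5)
Positions where it holds: {1, 2, 3, 4, 5} → 5.

5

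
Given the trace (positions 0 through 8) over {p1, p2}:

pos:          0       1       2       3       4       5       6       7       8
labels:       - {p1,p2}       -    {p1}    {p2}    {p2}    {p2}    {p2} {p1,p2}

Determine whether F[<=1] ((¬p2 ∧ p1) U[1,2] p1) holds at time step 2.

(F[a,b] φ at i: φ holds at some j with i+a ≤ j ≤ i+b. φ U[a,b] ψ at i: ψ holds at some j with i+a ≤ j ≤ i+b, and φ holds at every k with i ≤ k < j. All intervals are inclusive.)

Check ((¬p2 ∧ p1) U[1,2] p1) at each j in [2,3]:
  j=2: fails
  j=3: fails
No position in the window satisfies it → formula fails.

No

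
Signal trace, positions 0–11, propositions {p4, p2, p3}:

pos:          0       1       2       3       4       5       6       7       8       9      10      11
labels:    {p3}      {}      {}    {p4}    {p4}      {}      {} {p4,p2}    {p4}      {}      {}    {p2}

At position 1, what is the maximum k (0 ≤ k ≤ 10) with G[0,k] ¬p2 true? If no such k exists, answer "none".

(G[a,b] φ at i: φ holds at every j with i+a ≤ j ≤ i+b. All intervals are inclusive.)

¬p2 must hold from j=1 onward; find where it first fails.
  j=1: holds
  j=2: holds
  j=3: holds
  j=4: holds
  j=5: holds
  j=6: holds
  j=7: fails
Holds on [1,6], so largest k = 5.

5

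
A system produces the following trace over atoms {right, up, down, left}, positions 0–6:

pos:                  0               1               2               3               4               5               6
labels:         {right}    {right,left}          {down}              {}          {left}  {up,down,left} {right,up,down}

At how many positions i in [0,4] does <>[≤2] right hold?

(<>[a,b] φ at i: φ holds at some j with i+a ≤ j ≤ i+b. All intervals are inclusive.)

3

Evaluate at each i in [0,4]:
  i=0: ✓ (witness j=0)
  i=1: ✓ (witness j=1)
  i=2: ✗ (none in [2,4])
  i=3: ✗ (none in [3,5])
  i=4: ✓ (witness j=6)
Positions where it holds: {0, 1, 4} → 3.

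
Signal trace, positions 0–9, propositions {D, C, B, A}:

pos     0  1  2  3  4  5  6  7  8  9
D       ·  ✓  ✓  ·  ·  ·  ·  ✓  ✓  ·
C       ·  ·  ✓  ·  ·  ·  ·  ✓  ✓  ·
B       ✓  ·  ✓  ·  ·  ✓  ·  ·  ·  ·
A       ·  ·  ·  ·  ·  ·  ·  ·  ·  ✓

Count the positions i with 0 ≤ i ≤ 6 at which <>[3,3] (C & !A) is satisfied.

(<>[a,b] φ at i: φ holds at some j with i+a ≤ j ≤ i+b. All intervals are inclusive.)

Evaluate at each i in [0,6]:
  i=0: ✗ (none in [3,3])
  i=1: ✗ (none in [4,4])
  i=2: ✗ (none in [5,5])
  i=3: ✗ (none in [6,6])
  i=4: ✓ (witness j=7)
  i=5: ✓ (witness j=8)
  i=6: ✗ (none in [9,9])
Positions where it holds: {4, 5} → 2.

2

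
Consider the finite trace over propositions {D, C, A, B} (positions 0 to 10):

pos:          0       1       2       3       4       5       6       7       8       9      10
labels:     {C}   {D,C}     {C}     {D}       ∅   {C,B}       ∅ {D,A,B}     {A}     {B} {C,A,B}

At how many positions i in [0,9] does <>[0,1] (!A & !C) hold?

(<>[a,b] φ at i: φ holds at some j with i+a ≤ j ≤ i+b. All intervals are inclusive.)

Evaluate at each i in [0,9]:
  i=0: ✗ (none in [0,1])
  i=1: ✗ (none in [1,2])
  i=2: ✓ (witness j=3)
  i=3: ✓ (witness j=3)
  i=4: ✓ (witness j=4)
  i=5: ✓ (witness j=6)
  i=6: ✓ (witness j=6)
  i=7: ✗ (none in [7,8])
  i=8: ✓ (witness j=9)
  i=9: ✓ (witness j=9)
Positions where it holds: {2, 3, 4, 5, 6, 8, 9} → 7.

7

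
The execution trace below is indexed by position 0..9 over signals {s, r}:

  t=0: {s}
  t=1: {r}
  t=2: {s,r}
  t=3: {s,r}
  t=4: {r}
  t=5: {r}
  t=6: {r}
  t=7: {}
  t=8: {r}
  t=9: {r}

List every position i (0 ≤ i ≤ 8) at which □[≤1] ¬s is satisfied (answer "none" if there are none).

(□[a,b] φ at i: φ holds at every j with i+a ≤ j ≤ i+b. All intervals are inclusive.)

4, 5, 6, 7, 8

Evaluate at each i in [0,8]:
  i=0: ✗ (fails at j=0)
  i=1: ✗ (fails at j=2)
  i=2: ✗ (fails at j=2)
  i=3: ✗ (fails at j=3)
  i=4: ✓ (all of [4,5])
  i=5: ✓ (all of [5,6])
  i=6: ✓ (all of [6,7])
  i=7: ✓ (all of [7,8])
  i=8: ✓ (all of [8,9])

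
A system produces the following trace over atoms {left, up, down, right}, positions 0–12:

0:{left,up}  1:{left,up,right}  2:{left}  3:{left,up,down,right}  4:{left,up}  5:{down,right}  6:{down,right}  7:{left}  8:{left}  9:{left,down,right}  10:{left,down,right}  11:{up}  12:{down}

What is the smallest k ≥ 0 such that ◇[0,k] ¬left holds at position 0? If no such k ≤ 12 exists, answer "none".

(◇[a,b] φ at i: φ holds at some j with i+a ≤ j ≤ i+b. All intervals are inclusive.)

Scan j = 0,1,… for ¬left:
  j=0: fails
  j=1: fails
  j=2: fails
  j=3: fails
  j=4: fails
  j=5: holds
First hit at j=5, so smallest k = 5-0 = 5.

5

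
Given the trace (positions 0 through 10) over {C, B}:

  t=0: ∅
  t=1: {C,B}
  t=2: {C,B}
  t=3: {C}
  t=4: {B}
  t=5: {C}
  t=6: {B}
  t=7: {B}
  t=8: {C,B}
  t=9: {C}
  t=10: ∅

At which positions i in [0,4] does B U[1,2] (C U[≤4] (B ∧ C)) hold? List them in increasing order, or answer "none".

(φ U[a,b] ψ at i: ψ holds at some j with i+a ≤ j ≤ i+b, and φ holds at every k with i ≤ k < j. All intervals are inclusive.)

1

Evaluate at each i in [0,4]:
  i=0: ✗ (lhs fails at k=0 before rhs at j=1)
  i=1: ✓ (rhs at j=2; lhs holds on [1,1])
  i=2: ✗ (no rhs in [3,4])
  i=3: ✗ (no rhs in [4,5])
  i=4: ✗ (no rhs in [5,6])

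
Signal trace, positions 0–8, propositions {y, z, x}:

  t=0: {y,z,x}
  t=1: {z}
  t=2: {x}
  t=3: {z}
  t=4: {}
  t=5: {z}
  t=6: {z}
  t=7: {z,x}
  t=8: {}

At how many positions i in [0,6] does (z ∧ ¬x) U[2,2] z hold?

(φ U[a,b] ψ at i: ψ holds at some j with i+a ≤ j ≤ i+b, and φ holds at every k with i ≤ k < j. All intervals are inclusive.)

Evaluate at each i in [0,6]:
  i=0: ✗ (no rhs in [2,2])
  i=1: ✗ (lhs fails at k=2 before rhs at j=3)
  i=2: ✗ (no rhs in [4,4])
  i=3: ✗ (lhs fails at k=4 before rhs at j=5)
  i=4: ✗ (lhs fails at k=4 before rhs at j=6)
  i=5: ✓ (rhs at j=7; lhs holds on [5,6])
  i=6: ✗ (no rhs in [8,8])
Positions where it holds: {5} → 1.

1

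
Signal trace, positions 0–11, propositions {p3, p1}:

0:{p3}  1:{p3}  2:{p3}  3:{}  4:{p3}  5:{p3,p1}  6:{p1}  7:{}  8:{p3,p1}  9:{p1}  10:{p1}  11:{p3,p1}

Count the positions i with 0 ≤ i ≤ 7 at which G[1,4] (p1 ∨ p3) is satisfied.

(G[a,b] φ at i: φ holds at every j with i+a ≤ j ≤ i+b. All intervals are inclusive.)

Evaluate at each i in [0,7]:
  i=0: ✗ (fails at j=3)
  i=1: ✗ (fails at j=3)
  i=2: ✗ (fails at j=3)
  i=3: ✗ (fails at j=7)
  i=4: ✗ (fails at j=7)
  i=5: ✗ (fails at j=7)
  i=6: ✗ (fails at j=7)
  i=7: ✓ (all of [8,11])
Positions where it holds: {7} → 1.

1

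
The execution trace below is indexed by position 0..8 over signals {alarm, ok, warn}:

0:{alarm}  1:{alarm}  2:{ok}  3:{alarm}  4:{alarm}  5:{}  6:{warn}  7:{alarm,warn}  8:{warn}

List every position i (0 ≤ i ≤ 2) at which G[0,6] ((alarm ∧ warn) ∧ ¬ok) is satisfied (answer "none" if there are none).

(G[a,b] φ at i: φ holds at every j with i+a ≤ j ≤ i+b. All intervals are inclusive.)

Evaluate at each i in [0,2]:
  i=0: ✗ (fails at j=0)
  i=1: ✗ (fails at j=1)
  i=2: ✗ (fails at j=2)

none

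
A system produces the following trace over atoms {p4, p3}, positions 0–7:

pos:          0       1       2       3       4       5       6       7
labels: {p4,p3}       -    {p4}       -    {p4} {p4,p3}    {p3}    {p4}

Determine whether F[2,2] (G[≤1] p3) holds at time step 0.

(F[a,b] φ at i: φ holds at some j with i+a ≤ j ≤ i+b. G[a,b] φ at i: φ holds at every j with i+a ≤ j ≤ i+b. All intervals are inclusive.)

Does not hold

Check G[≤1] p3 at each j in [2,2]:
  j=2: fails at 2
No position in the window satisfies it → formula fails.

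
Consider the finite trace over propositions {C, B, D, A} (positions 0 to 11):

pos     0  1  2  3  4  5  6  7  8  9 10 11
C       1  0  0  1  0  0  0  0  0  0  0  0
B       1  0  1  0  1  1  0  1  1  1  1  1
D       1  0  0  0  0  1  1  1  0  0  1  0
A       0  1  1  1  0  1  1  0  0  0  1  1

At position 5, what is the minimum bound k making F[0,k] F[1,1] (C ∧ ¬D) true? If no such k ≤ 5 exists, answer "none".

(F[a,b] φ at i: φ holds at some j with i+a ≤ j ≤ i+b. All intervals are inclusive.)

none

Scan j = 5,6,… for F[1,1] (C ∧ ¬D):
  j=5: fails
  j=6: fails
  j=7: fails
  j=8: fails
  j=9: fails
  j=10: fails
No j in [5,10] satisfies it → none.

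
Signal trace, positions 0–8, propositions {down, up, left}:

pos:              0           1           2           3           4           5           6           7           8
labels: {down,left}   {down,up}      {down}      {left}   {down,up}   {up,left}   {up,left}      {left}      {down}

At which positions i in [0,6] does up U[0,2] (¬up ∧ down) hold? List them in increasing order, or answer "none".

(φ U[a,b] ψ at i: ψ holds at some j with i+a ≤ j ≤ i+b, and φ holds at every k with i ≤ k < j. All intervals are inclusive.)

0, 1, 2

Evaluate at each i in [0,6]:
  i=0: ✓ (rhs at j=0)
  i=1: ✓ (rhs at j=2; lhs holds on [1,1])
  i=2: ✓ (rhs at j=2)
  i=3: ✗ (no rhs in [3,5])
  i=4: ✗ (no rhs in [4,6])
  i=5: ✗ (no rhs in [5,7])
  i=6: ✗ (lhs fails at k=7 before rhs at j=8)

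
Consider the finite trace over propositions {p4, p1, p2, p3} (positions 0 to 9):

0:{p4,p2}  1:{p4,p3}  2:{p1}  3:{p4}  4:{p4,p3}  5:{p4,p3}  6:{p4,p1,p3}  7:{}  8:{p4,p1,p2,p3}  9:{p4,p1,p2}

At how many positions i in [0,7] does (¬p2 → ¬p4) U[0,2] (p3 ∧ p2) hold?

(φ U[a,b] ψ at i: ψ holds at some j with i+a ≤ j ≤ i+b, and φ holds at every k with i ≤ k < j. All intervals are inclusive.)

1

Evaluate at each i in [0,7]:
  i=0: ✗ (no rhs in [0,2])
  i=1: ✗ (no rhs in [1,3])
  i=2: ✗ (no rhs in [2,4])
  i=3: ✗ (no rhs in [3,5])
  i=4: ✗ (no rhs in [4,6])
  i=5: ✗ (no rhs in [5,7])
  i=6: ✗ (lhs fails at k=6 before rhs at j=8)
  i=7: ✓ (rhs at j=8; lhs holds on [7,7])
Positions where it holds: {7} → 1.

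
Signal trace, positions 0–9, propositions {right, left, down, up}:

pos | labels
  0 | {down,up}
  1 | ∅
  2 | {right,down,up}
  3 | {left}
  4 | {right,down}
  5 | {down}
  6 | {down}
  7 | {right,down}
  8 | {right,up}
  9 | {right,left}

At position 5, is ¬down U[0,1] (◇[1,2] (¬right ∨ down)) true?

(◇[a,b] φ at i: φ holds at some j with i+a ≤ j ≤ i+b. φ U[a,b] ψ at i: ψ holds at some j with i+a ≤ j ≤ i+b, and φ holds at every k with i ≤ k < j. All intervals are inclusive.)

True

Need some j in [5,6] with ◇[1,2] (¬right ∨ down), and ¬down at every k in [5,j-1].
  j=5: ◇[1,2] (¬right ∨ down) holds; no prefix to check → satisfied.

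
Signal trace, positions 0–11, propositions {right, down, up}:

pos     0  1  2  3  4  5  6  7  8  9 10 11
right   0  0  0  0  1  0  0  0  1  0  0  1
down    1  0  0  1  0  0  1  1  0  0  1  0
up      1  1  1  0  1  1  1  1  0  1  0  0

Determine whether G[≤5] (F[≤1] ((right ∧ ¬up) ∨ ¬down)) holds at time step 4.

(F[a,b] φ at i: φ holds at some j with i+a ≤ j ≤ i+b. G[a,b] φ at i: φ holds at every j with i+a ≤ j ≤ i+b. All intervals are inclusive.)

Check F[≤1] ((right ∧ ¬up) ∨ ¬down) at every j in [4,9]:
  j=4: holds (witness at 4)
  j=5: holds (witness at 5)
  j=6: fails (none in [6,7])
  j=7: holds (witness at 8)
  j=8: holds (witness at 8)
  j=9: holds (witness at 9)
Fails at j=6 → formula fails.

Does not hold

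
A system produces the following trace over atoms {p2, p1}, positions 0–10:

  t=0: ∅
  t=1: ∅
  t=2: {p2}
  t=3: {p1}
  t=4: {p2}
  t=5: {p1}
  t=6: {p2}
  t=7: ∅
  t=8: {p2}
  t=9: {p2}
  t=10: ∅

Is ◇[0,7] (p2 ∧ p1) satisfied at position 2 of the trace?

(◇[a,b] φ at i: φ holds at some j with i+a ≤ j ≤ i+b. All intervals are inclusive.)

Check (p2 ∧ p1) at each j in [2,9]:
  j=2: false
  j=3: false
  j=4: false
  j=5: false
  j=6: false
  j=7: false
  j=8: false
  j=9: false
No position in the window satisfies it → formula fails.

False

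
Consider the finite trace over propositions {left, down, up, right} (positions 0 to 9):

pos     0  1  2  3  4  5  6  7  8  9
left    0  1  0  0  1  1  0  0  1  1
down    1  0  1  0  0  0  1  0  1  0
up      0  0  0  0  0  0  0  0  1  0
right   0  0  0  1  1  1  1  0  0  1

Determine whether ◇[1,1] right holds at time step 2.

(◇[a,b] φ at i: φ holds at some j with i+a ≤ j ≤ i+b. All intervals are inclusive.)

Yes

Check right at each j in [3,3]:
  j=3: true
Found at j=3 → formula holds.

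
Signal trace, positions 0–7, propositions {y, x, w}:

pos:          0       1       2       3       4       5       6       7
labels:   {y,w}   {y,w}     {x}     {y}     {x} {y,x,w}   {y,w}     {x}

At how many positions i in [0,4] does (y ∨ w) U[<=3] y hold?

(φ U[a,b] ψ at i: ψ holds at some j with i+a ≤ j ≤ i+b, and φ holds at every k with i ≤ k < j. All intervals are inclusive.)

3

Evaluate at each i in [0,4]:
  i=0: ✓ (rhs at j=0)
  i=1: ✓ (rhs at j=1)
  i=2: ✗ (lhs fails at k=2 before rhs at j=3)
  i=3: ✓ (rhs at j=3)
  i=4: ✗ (lhs fails at k=4 before rhs at j=5)
Positions where it holds: {0, 1, 3} → 3.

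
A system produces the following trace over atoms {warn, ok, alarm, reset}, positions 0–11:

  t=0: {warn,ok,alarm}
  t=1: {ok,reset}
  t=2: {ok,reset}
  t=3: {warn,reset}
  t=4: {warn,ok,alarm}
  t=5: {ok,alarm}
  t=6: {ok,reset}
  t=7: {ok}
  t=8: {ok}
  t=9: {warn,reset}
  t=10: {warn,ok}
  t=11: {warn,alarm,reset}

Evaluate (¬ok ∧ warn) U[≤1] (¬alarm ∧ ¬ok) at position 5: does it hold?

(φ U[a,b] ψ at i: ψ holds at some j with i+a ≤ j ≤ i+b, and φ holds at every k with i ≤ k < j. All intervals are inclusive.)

Does not hold

Need some j in [5,6] with (¬alarm ∧ ¬ok), and (¬ok ∧ warn) at every k in [5,j-1].
  j=5: (¬alarm ∧ ¬ok) false.
  j=6: (¬alarm ∧ ¬ok) false.
No j in the window works → until fails.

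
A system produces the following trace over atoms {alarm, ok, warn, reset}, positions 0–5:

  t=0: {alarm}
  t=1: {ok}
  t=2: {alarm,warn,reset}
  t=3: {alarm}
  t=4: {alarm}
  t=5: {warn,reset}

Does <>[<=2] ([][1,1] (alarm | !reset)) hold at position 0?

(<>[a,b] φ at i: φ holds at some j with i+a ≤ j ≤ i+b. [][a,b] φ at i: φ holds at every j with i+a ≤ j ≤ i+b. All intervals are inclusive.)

True

Check [][1,1] (alarm | !reset) at each j in [0,2]:
  j=0: holds on [1,1]
  j=1: holds on [2,2]
  j=2: holds on [3,3]
Found at j=0 → formula holds.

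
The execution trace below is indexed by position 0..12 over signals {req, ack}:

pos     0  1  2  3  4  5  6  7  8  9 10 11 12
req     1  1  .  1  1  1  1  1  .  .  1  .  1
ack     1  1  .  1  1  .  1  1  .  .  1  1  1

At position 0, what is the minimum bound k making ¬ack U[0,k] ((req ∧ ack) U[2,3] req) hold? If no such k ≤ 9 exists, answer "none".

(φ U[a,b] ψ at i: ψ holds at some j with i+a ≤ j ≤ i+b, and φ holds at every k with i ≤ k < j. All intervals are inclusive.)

Need earliest j ≥ 0 with ((req ∧ ack) U[2,3] req), and ¬ack at every k in [0,j-1].
  j=0: rhs fails.
  j=1: rhs fails.
  j=2: rhs fails.
  j=3: rhs holds but lhs fails at k=0.
  j=4: rhs fails.
  j=5: rhs fails.
  j=6: rhs fails.
  j=7: rhs fails.
  j=8: rhs fails.
  j=9: rhs fails.
No witness within the range → none.

none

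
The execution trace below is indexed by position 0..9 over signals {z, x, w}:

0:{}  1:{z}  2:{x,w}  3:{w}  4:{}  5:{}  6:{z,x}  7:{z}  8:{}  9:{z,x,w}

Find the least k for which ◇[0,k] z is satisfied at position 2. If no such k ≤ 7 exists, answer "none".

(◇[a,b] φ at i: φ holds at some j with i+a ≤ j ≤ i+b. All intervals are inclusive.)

Scan j = 2,3,… for z:
  j=2: fails
  j=3: fails
  j=4: fails
  j=5: fails
  j=6: holds
First hit at j=6, so smallest k = 6-2 = 4.

4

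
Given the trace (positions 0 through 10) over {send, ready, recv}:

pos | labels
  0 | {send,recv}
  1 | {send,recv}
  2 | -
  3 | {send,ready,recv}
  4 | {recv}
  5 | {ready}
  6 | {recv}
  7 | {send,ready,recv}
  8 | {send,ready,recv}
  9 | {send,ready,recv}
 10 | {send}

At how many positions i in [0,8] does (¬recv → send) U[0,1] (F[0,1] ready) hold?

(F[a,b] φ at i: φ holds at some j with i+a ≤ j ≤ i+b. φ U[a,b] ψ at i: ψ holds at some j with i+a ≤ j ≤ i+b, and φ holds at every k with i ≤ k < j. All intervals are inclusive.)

8

Evaluate at each i in [0,8]:
  i=0: ✗ (no rhs in [0,1])
  i=1: ✓ (rhs at j=2; lhs holds on [1,1])
  i=2: ✓ (rhs at j=2)
  i=3: ✓ (rhs at j=3)
  i=4: ✓ (rhs at j=4)
  i=5: ✓ (rhs at j=5)
  i=6: ✓ (rhs at j=6)
  i=7: ✓ (rhs at j=7)
  i=8: ✓ (rhs at j=8)
Positions where it holds: {1, 2, 3, 4, 5, 6, 7, 8} → 8.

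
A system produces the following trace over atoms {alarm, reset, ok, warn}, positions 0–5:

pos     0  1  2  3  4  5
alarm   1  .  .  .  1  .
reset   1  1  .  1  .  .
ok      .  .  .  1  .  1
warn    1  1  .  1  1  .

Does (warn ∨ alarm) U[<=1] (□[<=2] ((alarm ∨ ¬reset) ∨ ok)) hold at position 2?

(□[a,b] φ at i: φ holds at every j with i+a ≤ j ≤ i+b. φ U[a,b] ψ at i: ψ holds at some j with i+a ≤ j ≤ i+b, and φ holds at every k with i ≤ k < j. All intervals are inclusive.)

Yes

Need some j in [2,3] with □[<=2] ((alarm ∨ ¬reset) ∨ ok), and (warn ∨ alarm) at every k in [2,j-1].
  j=2: □[<=2] ((alarm ∨ ¬reset) ∨ ok) holds; no prefix to check → satisfied.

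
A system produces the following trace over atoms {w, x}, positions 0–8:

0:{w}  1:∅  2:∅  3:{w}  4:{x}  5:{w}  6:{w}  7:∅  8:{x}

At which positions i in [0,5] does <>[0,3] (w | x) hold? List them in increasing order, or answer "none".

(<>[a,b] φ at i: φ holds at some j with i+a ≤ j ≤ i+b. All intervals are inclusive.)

0, 1, 2, 3, 4, 5

Evaluate at each i in [0,5]:
  i=0: ✓ (witness j=0)
  i=1: ✓ (witness j=3)
  i=2: ✓ (witness j=3)
  i=3: ✓ (witness j=3)
  i=4: ✓ (witness j=4)
  i=5: ✓ (witness j=5)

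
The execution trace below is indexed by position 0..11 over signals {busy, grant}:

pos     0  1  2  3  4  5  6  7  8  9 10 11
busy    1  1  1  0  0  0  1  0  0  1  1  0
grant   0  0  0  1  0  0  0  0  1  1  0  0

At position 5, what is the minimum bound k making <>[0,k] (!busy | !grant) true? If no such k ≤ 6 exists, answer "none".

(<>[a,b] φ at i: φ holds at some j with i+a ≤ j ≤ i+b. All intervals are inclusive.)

Scan j = 5,6,… for (!busy | !grant):
  j=5: holds
First hit at j=5, so smallest k = 5-5 = 0.

0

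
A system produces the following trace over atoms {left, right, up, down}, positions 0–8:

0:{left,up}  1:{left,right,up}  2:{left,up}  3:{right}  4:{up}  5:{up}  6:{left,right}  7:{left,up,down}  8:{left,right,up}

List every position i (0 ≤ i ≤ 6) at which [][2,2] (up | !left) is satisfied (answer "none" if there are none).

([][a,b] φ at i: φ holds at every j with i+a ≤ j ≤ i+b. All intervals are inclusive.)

Evaluate at each i in [0,6]:
  i=0: ✓ (all of [2,2])
  i=1: ✓ (all of [3,3])
  i=2: ✓ (all of [4,4])
  i=3: ✓ (all of [5,5])
  i=4: ✗ (fails at j=6)
  i=5: ✓ (all of [7,7])
  i=6: ✓ (all of [8,8])

0, 1, 2, 3, 5, 6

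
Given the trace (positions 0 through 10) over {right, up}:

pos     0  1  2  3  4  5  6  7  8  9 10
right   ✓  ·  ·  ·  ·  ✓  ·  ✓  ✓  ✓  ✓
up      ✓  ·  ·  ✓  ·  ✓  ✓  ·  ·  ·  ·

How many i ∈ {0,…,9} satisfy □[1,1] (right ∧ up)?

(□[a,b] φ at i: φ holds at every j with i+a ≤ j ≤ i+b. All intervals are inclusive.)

1

Evaluate at each i in [0,9]:
  i=0: ✗ (fails at j=1)
  i=1: ✗ (fails at j=2)
  i=2: ✗ (fails at j=3)
  i=3: ✗ (fails at j=4)
  i=4: ✓ (all of [5,5])
  i=5: ✗ (fails at j=6)
  i=6: ✗ (fails at j=7)
  i=7: ✗ (fails at j=8)
  i=8: ✗ (fails at j=9)
  i=9: ✗ (fails at j=10)
Positions where it holds: {4} → 1.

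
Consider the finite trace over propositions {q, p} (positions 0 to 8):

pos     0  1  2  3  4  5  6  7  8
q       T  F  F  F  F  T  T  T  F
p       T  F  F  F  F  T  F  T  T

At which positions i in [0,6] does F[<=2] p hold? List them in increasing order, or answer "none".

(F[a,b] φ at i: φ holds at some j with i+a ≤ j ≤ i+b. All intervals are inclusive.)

0, 3, 4, 5, 6

Evaluate at each i in [0,6]:
  i=0: ✓ (witness j=0)
  i=1: ✗ (none in [1,3])
  i=2: ✗ (none in [2,4])
  i=3: ✓ (witness j=5)
  i=4: ✓ (witness j=5)
  i=5: ✓ (witness j=5)
  i=6: ✓ (witness j=7)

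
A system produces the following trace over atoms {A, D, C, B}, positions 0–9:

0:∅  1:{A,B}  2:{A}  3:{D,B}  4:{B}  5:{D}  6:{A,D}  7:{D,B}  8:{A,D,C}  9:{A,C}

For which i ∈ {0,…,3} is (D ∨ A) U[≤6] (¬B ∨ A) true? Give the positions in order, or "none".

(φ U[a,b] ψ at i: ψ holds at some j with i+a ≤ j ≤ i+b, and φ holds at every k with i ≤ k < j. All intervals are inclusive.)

0, 1, 2

Evaluate at each i in [0,3]:
  i=0: ✓ (rhs at j=0)
  i=1: ✓ (rhs at j=1)
  i=2: ✓ (rhs at j=2)
  i=3: ✗ (lhs fails at k=4 before rhs at j=5)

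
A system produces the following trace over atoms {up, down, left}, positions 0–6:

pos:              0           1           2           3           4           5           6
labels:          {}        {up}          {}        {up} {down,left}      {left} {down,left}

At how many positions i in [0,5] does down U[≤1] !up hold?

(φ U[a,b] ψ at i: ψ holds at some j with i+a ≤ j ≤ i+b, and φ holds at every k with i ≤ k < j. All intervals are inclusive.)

Evaluate at each i in [0,5]:
  i=0: ✓ (rhs at j=0)
  i=1: ✗ (lhs fails at k=1 before rhs at j=2)
  i=2: ✓ (rhs at j=2)
  i=3: ✗ (lhs fails at k=3 before rhs at j=4)
  i=4: ✓ (rhs at j=4)
  i=5: ✓ (rhs at j=5)
Positions where it holds: {0, 2, 4, 5} → 4.

4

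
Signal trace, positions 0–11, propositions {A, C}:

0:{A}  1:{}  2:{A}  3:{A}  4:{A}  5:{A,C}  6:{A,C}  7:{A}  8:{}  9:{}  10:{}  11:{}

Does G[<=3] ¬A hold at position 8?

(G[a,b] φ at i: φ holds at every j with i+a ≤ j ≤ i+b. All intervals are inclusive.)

Check ¬A at every j in [8,11]:
  j=8: true
  j=9: true
  j=10: true
  j=11: true
All positions satisfy it → formula holds.

True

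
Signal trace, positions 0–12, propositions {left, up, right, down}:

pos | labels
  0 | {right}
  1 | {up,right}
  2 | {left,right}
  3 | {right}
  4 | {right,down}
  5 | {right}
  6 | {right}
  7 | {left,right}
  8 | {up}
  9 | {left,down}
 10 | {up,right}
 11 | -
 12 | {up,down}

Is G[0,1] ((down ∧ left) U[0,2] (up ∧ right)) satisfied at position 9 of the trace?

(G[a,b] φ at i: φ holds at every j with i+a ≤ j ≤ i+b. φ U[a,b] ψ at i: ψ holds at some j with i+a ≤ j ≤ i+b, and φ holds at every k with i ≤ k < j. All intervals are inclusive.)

Check ((down ∧ left) U[0,2] (up ∧ right)) at every j in [9,10]:
  j=9: holds
  j=10: holds
All positions satisfy it → formula holds.

True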